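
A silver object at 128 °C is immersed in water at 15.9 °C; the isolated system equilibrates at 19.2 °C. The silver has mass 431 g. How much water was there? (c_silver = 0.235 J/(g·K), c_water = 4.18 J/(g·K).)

Net heat exchanged in the isolated system is zero:
431×0.235×(19.2 − 128) + m×4.18×(19.2 − 15.9) = 0
13.79 m = 11020
m = 11020/13.79 ≈ 798.9 g

m ≈ 799 g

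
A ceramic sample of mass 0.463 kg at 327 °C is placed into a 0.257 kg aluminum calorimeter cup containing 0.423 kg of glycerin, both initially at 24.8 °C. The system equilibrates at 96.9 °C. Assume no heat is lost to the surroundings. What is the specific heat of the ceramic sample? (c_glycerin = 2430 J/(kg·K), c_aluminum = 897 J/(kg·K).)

c ≈ 852 J/(kg·K)

Net heat exchanged in the isolated system is zero:
0.463×c×(96.9 − 327) + 0.423×2430×(96.9 − 24.8) + 0.257×897×(96.9 − 24.8) = 0
-106.54 c = -90732
c = -90732/-106.54 ≈ 851.7 J/(kg·K)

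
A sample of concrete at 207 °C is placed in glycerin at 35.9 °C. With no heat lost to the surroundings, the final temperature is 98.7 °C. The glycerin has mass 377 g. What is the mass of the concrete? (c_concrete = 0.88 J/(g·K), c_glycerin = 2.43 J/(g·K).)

m ≈ 604 g

|Q_concrete| = |Q_glycerin|:
m·0.88·(207 − 98.7) = 377·2.43·(98.7 − 35.9)
95.3 m = 57532  ⇒  m ≈ 603.7 g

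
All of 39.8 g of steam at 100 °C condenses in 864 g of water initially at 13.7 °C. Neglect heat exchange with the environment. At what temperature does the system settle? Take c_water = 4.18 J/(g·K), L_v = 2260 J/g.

T_f ≈ 41.3 °C

Energy conservation, ΣQ = 0:
condense steam: −39.8·2260 = −89948; condensate cools 100→T: 39.8·4.18·(T − 100) = 166.36(T − 100); water warms: 864·4.18·(T − 13.7) = 3611.5(T − 13.7)
3777.9 T = 89948 + 16636 + 49478 = 156062
T ≈ 41.31 °C — below 100 °C, confirming all the steam condensed.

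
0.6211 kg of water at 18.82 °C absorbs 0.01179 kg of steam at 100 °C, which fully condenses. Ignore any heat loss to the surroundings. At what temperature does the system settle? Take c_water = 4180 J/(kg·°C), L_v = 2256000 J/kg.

T_f ≈ 30.4 °C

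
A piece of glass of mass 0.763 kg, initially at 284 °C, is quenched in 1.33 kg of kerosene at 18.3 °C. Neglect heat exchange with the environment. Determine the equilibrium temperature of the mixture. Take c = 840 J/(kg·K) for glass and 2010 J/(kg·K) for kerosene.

Net heat exchanged in the isolated system is zero:
0.763*840*(T − 284) + 1.33*2010*(T − 18.3) = 0
3314.2 T = 230943
T ≈ 69.68 °C

T_f ≈ 69.7 °C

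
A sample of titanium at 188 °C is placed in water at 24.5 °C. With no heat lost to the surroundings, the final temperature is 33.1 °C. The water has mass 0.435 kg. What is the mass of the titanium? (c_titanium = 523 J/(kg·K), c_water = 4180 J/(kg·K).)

|Q_titanium| = |Q_water|:
m×523×(188 − 33.1) = 0.435×4180×(33.1 − 24.5)
81013 m = 15637  ⇒  m ≈ 0.193 kg

m ≈ 0.193 kg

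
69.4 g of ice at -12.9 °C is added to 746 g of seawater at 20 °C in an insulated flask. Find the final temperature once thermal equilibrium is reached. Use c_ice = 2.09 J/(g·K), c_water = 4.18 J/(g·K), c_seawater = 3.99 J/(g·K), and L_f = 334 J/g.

T_f ≈ 10.6 °C

Sum of m c ΔT and latent-heat terms is zero:
warm ice to 0 °C: 69.4×2.09×(0 − (-12.9)) = 1871.1; melt ice: 69.4×334 = 23180; warm the meltwater: 290.09 T; seawater cools: 746×3.99×(T − 20) = 2976.5(T − 20)
3266.6 T = 59531 − 25051 = 34480
T ≈ 10.56 °C — above 0 °C, consistent with complete melting.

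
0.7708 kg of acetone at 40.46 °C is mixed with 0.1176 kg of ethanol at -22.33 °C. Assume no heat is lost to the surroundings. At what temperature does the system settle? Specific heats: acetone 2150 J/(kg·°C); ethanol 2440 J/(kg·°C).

T_f ≈ 31.2 °C

With ΣQ=0 the equilibrium temperature is the m·c-weighted mean:
T_f = (1657.2*40.46 + 286.94*(-22.33)) / (1657.2 + 286.94)
    = 60644 / 1944.2 ≈ 31.19 °C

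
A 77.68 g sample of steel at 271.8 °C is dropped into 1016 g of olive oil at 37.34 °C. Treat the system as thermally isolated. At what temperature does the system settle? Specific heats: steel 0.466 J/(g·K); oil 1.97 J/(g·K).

T_f ≈ 41.5 °C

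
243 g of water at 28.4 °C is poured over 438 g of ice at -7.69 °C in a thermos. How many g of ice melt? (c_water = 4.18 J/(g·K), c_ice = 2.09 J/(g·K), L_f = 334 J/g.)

Heat available from the water dropping to 0 °C: 243·4.18·28.4 = 28847 J.
Warming the ice to 0 °C takes 438·2.09·7.69 = 7039.6 J, leaving 21807 J for melting.
To melt every bit of ice: 438·334 = 146292 J.
21807 J < 146292 J, so only part of the ice melts and the system sits at 0 °C.
Mass melted = 21807/334 ≈ 65.29 g.

m_melted ≈ 65.3 g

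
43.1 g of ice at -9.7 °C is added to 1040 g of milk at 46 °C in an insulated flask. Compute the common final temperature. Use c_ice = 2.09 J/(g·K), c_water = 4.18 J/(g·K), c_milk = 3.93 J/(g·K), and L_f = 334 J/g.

T_f ≈ 40.5 °C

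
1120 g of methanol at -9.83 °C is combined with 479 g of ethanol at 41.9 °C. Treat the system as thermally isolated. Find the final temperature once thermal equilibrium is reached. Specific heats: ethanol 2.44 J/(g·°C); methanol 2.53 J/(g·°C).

Heat lost by the ethanol equals heat gained by the methanol:
479×2.44×(41.9 − T) = 1120×2.53×(T − (-9.83))
1168.8(41.9 − T) = 2833.6(T − (-9.83))
4002.4 T = 21117  ⇒  T ≈ 5.28 °C

T_f ≈ 5.3 °C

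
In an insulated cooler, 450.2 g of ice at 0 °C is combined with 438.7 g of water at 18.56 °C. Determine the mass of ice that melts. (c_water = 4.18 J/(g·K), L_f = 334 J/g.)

m_melted ≈ 102 g

Water can give up m c ΔT = 438.7·4.18·18.56 = 34035 J before reaching 0 °C.
Melting all 450.2 g of ice would need 450.2·334 = 150367 J.
34035 J < 150367 J, so only part of the ice melts and the system sits at 0 °C.
m_melted·334 = 34035  ⇒  m_melted ≈ 101.9 g.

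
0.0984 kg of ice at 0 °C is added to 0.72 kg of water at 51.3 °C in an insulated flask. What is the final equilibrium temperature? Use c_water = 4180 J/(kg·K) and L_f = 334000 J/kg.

T_f ≈ 35.5 °C

Energy conservation, ΣQ = 0:
latent heat to melt: 0.0984×334000 = 32866
  meltwater 0→T: 0.0984×4180×T = 411.31 T
  water: 3009.6(T − 51.3)
3420.9 T = 154392 − 32866 = 121527
T ≈ 35.52 °C. Since T > 0 °C, the all-ice-melts assumption holds.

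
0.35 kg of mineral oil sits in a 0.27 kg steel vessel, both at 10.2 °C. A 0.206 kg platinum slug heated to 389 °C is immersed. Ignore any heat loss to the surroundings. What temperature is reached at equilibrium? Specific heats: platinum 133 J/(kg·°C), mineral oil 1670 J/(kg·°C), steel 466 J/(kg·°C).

T_f ≈ 24.3 °C

Taking heat into each body as positive, Σ m c ΔT = 0:
0.206×133×(T − 389) + 0.35×1670×(T − 10.2) + 0.27×466×(T − 10.2) = 0
27.4(T − 389) + 584.5(T − 10.2) + 125.82(T − 10.2) = 0
(27.4 + 584.5 + 125.82) T = 27.4×389 + 584.5×10.2 + 125.82×10.2
T ≈ 24.27 °C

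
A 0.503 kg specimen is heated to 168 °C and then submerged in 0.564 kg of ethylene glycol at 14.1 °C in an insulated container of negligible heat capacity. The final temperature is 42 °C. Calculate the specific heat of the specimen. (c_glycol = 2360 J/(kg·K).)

Heat gained plus heat lost sum to zero:
0.503·c·(42 − 168) + 0.564·2360·(42 − 14.1) = 0
-63.38 c = -37136
c = -37136/-63.38 ≈ 585.9 J/(kg·K)

c ≈ 586 J/(kg·K)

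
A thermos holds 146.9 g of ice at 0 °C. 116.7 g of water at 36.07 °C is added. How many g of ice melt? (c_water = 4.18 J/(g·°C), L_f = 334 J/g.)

Water can give up m c ΔT = 116.7×4.18×36.07 = 17595 J before reaching 0 °C.
Melting all 146.9 g of ice would need 146.9×334 = 49065 J.
17595 J < 49065 J, so only part of the ice melts and the system sits at 0 °C.
m_melt = 17595 / L_f = 52.68 g.

m_melted ≈ 52.7 g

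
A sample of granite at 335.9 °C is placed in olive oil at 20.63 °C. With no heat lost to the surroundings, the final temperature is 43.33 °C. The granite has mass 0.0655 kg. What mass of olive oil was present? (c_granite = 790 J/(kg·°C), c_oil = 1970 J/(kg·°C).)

Heat lost by the granite = heat gained by the oil:
0.0655·790·(335.9 − 43.33) = m·1970·(43.33 − 20.63)
44719 m = 15139  ⇒  m ≈ 0.3385 kg

m ≈ 0.339 kg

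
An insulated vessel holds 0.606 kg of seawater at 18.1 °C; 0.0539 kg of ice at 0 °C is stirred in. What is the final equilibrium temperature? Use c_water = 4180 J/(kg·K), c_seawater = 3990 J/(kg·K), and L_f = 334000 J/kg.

T_f ≈ 9.7 °C

Taking heat into each body as positive, Σ m c ΔT = 0:
melt ice: 0.0539·334000 = 18003; warm the meltwater: 225.3 T; seawater cools: 0.606·3990·(T − 18.1) = 2417.9(T − 18.1)
2643.2 T = 43765 − 18003 = 25762
T ≈ 9.75 °C (positive, so assuming full melt was valid).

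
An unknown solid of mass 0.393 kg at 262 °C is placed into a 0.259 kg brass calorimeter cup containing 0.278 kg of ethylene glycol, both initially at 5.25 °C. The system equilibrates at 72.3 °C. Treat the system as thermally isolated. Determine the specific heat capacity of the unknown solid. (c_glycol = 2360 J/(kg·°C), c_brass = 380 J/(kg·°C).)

c ≈ 679 J/(kg·°C)

Energy conservation, ΣQ = 0:
0.393×c×(72.3 − 262) + 0.278×2360×(72.3 − 5.25) + 0.259×380×(72.3 − 5.25) = 0
-74.55 c = -50589
c = -50589/-74.55 ≈ 678.6 J/(kg·°C)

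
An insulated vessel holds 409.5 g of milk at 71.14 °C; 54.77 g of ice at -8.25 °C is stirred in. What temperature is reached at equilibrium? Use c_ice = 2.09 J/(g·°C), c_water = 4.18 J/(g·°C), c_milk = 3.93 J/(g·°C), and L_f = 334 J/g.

T_f ≈ 51.8 °C

Taking heat into each body as positive, Σ m c ΔT = 0:
ice -8.25→0 °C: 54.77×2.09×8.25 = 944.37
  latent heat to melt: 54.77×334 = 18293
  warm the meltwater: 228.94 T
  milk: 1609.3(T − 71.14)
1838.3 T = 114488 − 19238 = 95251
T ≈ 51.82 °C — above 0 °C, consistent with complete melting.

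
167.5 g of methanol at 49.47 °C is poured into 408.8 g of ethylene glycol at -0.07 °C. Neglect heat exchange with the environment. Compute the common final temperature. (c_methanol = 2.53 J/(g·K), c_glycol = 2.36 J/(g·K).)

T_f ≈ 15.0 °C

T_f is the heat-capacity-weighted average of the initial temperatures:
T_f = (423.77*49.47 + 964.77*(-0.07)) / (423.77 + 964.77)
    = 20897 / 1388.5 ≈ 15.05 °C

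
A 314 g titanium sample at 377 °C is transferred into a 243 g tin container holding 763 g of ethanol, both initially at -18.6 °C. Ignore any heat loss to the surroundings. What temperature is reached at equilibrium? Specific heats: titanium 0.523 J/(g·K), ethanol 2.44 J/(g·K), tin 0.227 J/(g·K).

Heat gained plus heat lost sum to zero:
314×0.523×(T − 377) + 763×2.44×(T − (-18.6)) + 243×0.227×(T − (-18.6)) = 0
164.22(T − 377) + 1861.7(T − (-18.6)) + 55.16(T − (-18.6)) = 0
2081.1 T = 26258
T = 26258 / 2081.1 = 12.6 °C

T_f ≈ 12.6 °C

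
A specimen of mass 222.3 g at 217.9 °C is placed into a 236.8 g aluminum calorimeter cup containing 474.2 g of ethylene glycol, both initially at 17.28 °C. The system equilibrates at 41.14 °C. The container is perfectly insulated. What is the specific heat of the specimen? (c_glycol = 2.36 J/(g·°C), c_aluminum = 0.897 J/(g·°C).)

Heat gained plus heat lost sum to zero:
222.3×c×(41.14 − 217.9) + 474.2×2.36×(41.14 − 17.28) + 236.8×0.897×(41.14 − 17.28) = 0
-39294 c = -31770
c = -31770/-39294 ≈ 0.8085 J/(g·°C)

c ≈ 0.809 J/(g·°C)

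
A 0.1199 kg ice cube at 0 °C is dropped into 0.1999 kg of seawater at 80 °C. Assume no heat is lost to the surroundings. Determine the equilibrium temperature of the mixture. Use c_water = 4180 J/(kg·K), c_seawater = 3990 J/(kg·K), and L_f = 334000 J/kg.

T_f ≈ 18.3 °C

Energy balance with sensible and latent terms:
latent heat to melt: 0.1199×334000 = 40047; warm the meltwater: 501.18 T; seawater: 797.6(T − 80)
1298.8 T = 63808 − 40047 = 23761
T ≈ 18.30 °C (positive, so assuming full melt was valid).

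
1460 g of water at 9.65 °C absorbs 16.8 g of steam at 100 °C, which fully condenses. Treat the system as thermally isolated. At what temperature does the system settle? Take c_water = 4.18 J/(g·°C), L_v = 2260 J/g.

Energy balance with sensible and latent terms:
condense steam: −16.8×2260 = −37968
  condensed water 100 °C→T: 70.22(T − 100)
  original water: 6102.8(T − 9.65)
6173 T = 37968 + 7022.4 + 58892 = 103882
T ≈ 16.83 °C (< 100 °C, so full condensation is consistent).

T_f ≈ 16.8 °C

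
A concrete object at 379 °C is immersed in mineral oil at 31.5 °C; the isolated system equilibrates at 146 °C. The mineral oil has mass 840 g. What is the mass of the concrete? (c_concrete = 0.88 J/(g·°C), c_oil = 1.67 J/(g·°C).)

m ≈ 783 g

Heat lost by the concrete = heat gained by the oil:
m·0.88·(379 − 146) = 840·1.67·(146 − 31.5)
205.04 m = 160621  ⇒  m ≈ 783.4 g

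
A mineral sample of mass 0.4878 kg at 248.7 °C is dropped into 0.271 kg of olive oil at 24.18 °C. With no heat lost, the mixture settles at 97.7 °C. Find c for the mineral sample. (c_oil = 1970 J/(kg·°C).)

c ≈ 533 J/(kg·°C)

Heat lost by the mineral sample = heat gained by the oil:
0.4878×c×(248.7 − 97.7) = 0.271×1970×(97.7 − 24.18)
73.66 c = 39250  ⇒  c ≈ 532.9 J/(kg·°C)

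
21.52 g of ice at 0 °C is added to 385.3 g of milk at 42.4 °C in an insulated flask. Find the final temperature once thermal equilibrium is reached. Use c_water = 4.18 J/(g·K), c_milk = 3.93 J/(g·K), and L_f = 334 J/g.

T_f ≈ 35.5 °C

Energy balance with sensible and latent terms:
melt ice: 21.52×334 = 7187.7
  meltwater 0→T: 21.52×4.18×T = 89.95 T
  milk: 1514.2(T − 42.4)
1604.2 T = 64203 − 7187.7 = 57016
T ≈ 35.54 °C (positive, so assuming full melt was valid).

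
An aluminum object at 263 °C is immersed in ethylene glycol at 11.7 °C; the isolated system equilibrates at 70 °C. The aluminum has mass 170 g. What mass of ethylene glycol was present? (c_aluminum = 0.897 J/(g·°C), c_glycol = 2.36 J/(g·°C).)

m ≈ 214 g

Conservation of energy gives ΣQ = 0:
170·0.897·(70 − 263) + m·2.36·(70 − 11.7) = 0
137.59 m = 29431
m = 29431/137.59 ≈ 213.9 g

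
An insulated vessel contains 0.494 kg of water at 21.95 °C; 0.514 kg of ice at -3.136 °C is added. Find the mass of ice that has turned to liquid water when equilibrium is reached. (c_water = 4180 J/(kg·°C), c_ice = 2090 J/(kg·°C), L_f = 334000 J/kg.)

m_melted ≈ 0.126 kg

Cooling the water to 0 °C releases 0.494×4180×21.95 = 45325 J.
Warming the ice to 0 °C takes 0.514×2090×3.136 = 3368.9 J, leaving 41956 J for melting.
Fully melting the ice requires m_ice L_f = 0.514×334000 = 171676 J.
41956 J < 171676 J, so only part of the ice melts and the system sits at 0 °C.
m_melted×334000 = 41956  ⇒  m_melted ≈ 0.1256 kg.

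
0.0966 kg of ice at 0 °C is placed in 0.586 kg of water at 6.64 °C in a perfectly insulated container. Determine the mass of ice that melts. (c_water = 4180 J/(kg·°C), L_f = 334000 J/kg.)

m_melted ≈ 0.0487 kg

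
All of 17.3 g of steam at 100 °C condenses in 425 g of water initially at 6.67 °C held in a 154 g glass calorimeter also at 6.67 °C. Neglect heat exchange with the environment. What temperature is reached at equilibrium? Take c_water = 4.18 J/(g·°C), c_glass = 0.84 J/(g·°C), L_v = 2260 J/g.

T_f ≈ 29.8 °C

Energy conservation, ΣQ = 0:
steam→water at 100 °C releases m L_v = 17.3·2260 = 39098
  condensate cools 100→T: 17.3·4.18·(T − 100) = 72.31(T − 100)
  original water: 1776.5(T − 6.67)
  glass cup: 154·0.84·(T − 6.67) = 129.36(T − 6.67)
1978.2 T = 39098 + 7231.4 + 12712 = 59041
T ≈ 29.85 °C (< 100 °C, so full condensation is consistent).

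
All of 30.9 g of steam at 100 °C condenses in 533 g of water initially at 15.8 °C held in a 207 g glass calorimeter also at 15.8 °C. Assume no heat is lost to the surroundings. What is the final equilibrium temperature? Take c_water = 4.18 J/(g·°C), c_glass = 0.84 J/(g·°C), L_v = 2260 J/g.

Sum of m c ΔT and latent-heat terms is zero:
steam→water at 100 °C releases m L_v = 30.9×2260 = 69834; condensed water 100 °C→T: 129.16(T − 100); original water: 2227.9(T − 15.8); glass cup: 207×0.84×(T − 15.8) = 173.88(T − 15.8)
2531 T = 69834 + 12916 + 37949 = 120699
T ≈ 47.69 °C — below 100 °C, confirming all the steam condensed.

T_f ≈ 47.7 °C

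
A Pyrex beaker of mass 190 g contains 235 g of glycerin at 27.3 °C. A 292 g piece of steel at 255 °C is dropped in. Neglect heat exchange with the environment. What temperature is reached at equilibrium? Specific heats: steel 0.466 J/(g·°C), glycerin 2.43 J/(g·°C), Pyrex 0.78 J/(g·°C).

T_f ≈ 63.5 °C

Setting the total heat transfer to zero:
292×0.466×(T − 255) + 235×2.43×(T − 27.3) + 190×0.78×(T − 27.3) = 0
136.07(T − 255) + 571.05(T − 27.3) + 148.2(T − 27.3) = 0
855.32 T = 54334
T = 54334 / 855.32 = 63.5 °C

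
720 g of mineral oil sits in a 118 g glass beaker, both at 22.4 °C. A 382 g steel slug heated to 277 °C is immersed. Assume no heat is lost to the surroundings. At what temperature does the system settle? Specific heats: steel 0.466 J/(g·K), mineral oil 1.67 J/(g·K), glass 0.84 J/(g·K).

Taking heat into each body as positive, Σ m c ΔT = 0:
382×0.466×(T − 277) + 720×1.67×(T − 22.4) + 118×0.84×(T − 22.4) = 0
(178.01 + 1202.4 + 99.12) T = 178.01×277 + 1202.4×22.4 + 99.12×22.4
T = 78463 / 1479.5 = 53 °C

T_f ≈ 53.0 °C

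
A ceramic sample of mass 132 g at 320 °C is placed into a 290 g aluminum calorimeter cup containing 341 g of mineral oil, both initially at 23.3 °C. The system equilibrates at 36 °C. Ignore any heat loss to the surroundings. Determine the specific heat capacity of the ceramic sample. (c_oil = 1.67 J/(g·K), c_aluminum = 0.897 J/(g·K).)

Taking heat into each body as positive, Σ m c ΔT = 0:
132·c·(36 − 320) + 341·1.67·(36 − 23.3) + 290·0.897·(36 − 23.3) = 0
-37488 c = -10536
c = -10536/-37488 ≈ 0.281 J/(g·K)

c ≈ 0.281 J/(g·K)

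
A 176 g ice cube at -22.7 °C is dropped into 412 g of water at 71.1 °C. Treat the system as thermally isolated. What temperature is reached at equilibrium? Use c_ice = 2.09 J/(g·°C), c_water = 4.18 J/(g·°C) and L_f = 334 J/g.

T_f ≈ 22.5 °C

Taking heat into each body as positive, Σ m c ΔT = 0:
warm ice to 0 °C: 176×2.09×(0 − (-22.7)) = 8350; fusion: m_ice L_f = 176×334 = 58784; meltwater 0→T: 176×4.18×T = 735.68 T; water cools: 412×4.18×(T − 71.1) = 1722.2(T − 71.1)
2457.8 T = 122446 − 67134 = 55312
T ≈ 22.50 °C (positive, so assuming full melt was valid).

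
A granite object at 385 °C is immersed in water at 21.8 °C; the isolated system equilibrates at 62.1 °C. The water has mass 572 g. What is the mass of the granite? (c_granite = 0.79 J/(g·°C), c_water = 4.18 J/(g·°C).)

Conservation of energy gives ΣQ = 0:
m·0.79·(62.1 − 385) + 572·4.18·(62.1 − 21.8) = 0
-255.09 m = -96356
m = -96356/-255.09 ≈ 377.7 g

m ≈ 378 g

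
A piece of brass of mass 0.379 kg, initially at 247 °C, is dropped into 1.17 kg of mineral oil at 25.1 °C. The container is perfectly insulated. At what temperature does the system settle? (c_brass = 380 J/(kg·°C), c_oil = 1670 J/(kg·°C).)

T_f ≈ 40.3 °C

Heat gained plus heat lost sum to zero:
0.379·380·(T − 247) + 1.17·1670·(T − 25.1) = 0
144.02(T − 247) + 1953.9(T − 25.1) = 0
(144.02 + 1953.9) T = 144.02·247 + 1953.9·25.1
T = 84616 / 2097.9 = 40.3 °C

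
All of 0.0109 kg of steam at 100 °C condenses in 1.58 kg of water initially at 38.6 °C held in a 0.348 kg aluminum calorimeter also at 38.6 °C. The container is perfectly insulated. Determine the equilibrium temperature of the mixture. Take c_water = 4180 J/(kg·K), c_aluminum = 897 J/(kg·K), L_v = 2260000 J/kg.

T_f ≈ 42.5 °C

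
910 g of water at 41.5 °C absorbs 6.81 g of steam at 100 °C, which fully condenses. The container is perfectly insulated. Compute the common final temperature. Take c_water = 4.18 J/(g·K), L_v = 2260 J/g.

T_f ≈ 46.0 °C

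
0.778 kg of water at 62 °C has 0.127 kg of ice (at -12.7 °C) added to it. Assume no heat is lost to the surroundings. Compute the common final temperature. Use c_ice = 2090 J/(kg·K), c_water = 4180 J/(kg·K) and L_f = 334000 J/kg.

Energy balance with sensible and latent terms:
warm ice to 0 °C: 0.127·2090·(0 − (-12.7)) = 3371
  melt ice: 0.127·334000 = 42418
  warm the meltwater: 530.86 T
  water: 3252(T − 62)
3782.9 T = 201626 − 45789 = 155838
T ≈ 41.20 °C. Since T > 0 °C, the all-ice-melts assumption holds.

T_f ≈ 41.2 °C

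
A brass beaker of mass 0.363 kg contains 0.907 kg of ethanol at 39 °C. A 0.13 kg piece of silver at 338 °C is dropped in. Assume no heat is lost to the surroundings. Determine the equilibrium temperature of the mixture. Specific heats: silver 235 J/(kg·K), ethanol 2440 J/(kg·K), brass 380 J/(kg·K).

T_f ≈ 42.8 °C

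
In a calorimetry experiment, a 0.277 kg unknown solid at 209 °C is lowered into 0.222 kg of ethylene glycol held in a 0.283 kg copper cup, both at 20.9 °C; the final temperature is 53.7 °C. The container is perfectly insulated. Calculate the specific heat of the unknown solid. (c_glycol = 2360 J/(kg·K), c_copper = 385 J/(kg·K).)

Energy conservation, ΣQ = 0:
0.277×c×(53.7 − 209) + 0.222×2360×(53.7 − 20.9) + 0.283×385×(53.7 − 20.9) = 0
-43.02 c = -20758
c = -20758/-43.02 ≈ 482.5 J/(kg·K)

c ≈ 483 J/(kg·K)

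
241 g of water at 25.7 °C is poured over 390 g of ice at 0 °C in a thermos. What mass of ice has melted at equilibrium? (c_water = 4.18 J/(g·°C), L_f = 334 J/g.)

m_melted ≈ 77.5 g

Heat available from the water dropping to 0 °C: 241·4.18·25.7 = 25890 J.
To melt every bit of ice: 390·334 = 130260 J.
Since 25890 < 130260 J, not all the ice melts; equilibrium is at 0 °C.
m_melted·334 = 25890  ⇒  m_melted ≈ 77.51 g.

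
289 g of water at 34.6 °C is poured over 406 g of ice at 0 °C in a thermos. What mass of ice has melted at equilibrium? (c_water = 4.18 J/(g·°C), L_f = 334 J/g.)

m_melted ≈ 125 g

Heat available from the water dropping to 0 °C: 289·4.18·34.6 = 41797 J.
Melting all 406 g of ice would need 406·334 = 135604 J.
Since 41797 < 135604 J, not all the ice melts; equilibrium is at 0 °C.
m_melted·334 = 41797  ⇒  m_melted ≈ 125.1 g.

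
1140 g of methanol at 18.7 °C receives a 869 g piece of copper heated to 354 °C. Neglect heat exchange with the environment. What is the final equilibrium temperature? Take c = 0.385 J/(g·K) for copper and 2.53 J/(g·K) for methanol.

T_f ≈ 53.6 °C

Set heat shed by the hot body equal to heat absorbed by the cold body:
869×0.385×(354 − T) = 1140×2.53×(T − 18.7)
334.56(354 − T) = 2884.2(T − 18.7)
3218.8 T = 172371  ⇒  T ≈ 53.55 °C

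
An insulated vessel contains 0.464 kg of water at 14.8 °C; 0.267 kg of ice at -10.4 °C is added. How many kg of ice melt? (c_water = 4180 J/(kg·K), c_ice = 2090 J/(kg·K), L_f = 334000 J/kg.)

Heat available from the water dropping to 0 °C: 0.464×4180×14.8 = 28705 J.
Warming the ice to 0 °C takes 0.267×2090×10.4 = 5803.5 J, leaving 22901 J for melting.
Melting all 0.267 kg of ice would need 0.267×334000 = 89178 J.
That's not enough to melt it all — equilibrium is at 0 °C with ice remaining.
Mass melted = 22901/334000 ≈ 0.06857 kg.

m_melted ≈ 0.0686 kg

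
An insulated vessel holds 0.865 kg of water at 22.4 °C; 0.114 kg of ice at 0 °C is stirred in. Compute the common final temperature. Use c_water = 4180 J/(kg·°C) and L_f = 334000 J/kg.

Setting the total heat transfer to zero:
fusion: m_ice L_f = 0.114·334000 = 38076
  meltwater 0→T: 0.114·4180·T = 476.52 T
  water: 3615.7(T − 22.4)
4092.2 T = 80992 − 38076 = 42916
T ≈ 10.49 °C (positive, so assuming full melt was valid).

T_f ≈ 10.5 °C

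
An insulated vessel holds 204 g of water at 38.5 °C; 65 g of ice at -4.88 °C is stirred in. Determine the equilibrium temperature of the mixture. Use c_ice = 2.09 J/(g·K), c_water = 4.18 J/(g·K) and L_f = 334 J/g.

T_f ≈ 9.3 °C

Conservation of energy gives ΣQ = 0:
ice -4.88→0 °C: 65×2.09×4.88 = 662.95; fusion: m_ice L_f = 65×334 = 21710; meltwater 0→T: 65×4.18×T = 271.7 T; water cools: 204×4.18×(T − 38.5) = 852.72(T − 38.5)
1124.4 T = 32830 − 22373 = 10457
T ≈ 9.30 °C — above 0 °C, consistent with complete melting.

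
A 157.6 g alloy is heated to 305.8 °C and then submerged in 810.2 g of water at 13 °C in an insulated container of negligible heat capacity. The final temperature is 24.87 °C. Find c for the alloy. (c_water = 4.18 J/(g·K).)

c ≈ 0.908 J/(g·K)

m_s c (T_s − T_f) = m_water c_water (T_f − T_0):
157.6·c·(305.8 − 24.87) = 810.2·4.18·(24.87 − 13)
44275 c = 40199  ⇒  c ≈ 0.908 J/(g·K)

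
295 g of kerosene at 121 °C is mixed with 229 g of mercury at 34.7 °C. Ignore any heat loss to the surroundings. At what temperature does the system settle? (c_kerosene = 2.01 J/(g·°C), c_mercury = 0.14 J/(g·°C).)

T_f ≈ 116.6 °C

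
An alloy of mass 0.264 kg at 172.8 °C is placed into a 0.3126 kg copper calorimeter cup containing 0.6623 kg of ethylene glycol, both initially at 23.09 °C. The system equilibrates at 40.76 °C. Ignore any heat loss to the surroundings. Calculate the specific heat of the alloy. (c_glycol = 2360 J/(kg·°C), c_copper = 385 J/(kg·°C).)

c ≈ 853 J/(kg·°C)

Energy conservation, ΣQ = 0:
0.264×c×(40.76 − 172.8) + 0.6623×2360×(40.76 − 23.09) + 0.3126×385×(40.76 − 23.09) = 0
-34.86 c = -29745
c = -29745/-34.86 ≈ 853.3 J/(kg·°C)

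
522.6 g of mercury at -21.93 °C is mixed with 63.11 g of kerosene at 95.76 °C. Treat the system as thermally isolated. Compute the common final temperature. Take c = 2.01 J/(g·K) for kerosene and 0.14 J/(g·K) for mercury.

T_f ≈ 52.7 °C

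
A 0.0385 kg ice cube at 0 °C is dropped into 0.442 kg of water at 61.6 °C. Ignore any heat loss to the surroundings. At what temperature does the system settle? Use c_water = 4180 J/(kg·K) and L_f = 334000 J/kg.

T_f ≈ 50.3 °C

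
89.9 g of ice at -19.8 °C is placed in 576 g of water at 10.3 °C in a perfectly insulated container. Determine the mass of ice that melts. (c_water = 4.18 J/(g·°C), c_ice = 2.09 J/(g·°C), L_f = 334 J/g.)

Heat available from the water dropping to 0 °C: 576×4.18×10.3 = 24799 J.
Warming the ice to 0 °C takes 89.9×2.09×19.8 = 3720.2 J, leaving 21079 J for melting.
To melt every bit of ice: 89.9×334 = 30027 J.
21079 J < 30027 J, so only part of the ice melts and the system sits at 0 °C.
Mass melted = 21079/334 ≈ 63.11 g.

m_melted ≈ 63.1 g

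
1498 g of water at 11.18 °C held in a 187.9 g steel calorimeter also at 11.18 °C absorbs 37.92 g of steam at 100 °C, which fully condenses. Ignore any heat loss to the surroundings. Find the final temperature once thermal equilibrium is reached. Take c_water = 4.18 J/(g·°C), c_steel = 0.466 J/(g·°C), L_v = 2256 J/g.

T_f ≈ 26.5 °C

Let T be the final temperature. ΣQ_i = 0:
condense steam: −37.92×2256 = −85548
  condensate cools 100→T: 37.92×4.18×(T − 100) = 158.51(T − 100)
  original water: 6261.6(T − 11.18)
  cup: 87.56(T − 11.18)
6507.7 T = 85548 + 15851 + 70984 = 172382
T ≈ 26.49 °C, under the boiling point, so the assumption holds.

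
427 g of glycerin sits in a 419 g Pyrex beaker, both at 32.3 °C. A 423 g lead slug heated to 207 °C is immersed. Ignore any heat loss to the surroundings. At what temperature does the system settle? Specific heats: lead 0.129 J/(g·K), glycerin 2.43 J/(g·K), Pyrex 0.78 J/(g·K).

T_f ≈ 39.0 °C

Let T be the final temperature. ΣQ_i = 0:
423·0.129·(T − 207) + 427·2.43·(T − 32.3) + 419·0.78·(T − 32.3) = 0
54.57(T − 207) + 1037.6(T − 32.3) + 326.82(T − 32.3) = 0
1419 T = 55366
T = 55366/1419 ≈ 39.02 °C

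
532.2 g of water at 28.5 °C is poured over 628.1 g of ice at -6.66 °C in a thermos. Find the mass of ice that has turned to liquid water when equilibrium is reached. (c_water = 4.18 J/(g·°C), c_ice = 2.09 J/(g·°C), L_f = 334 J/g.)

Heat available from the water dropping to 0 °C: 532.2×4.18×28.5 = 63401 J.
Warming the ice to 0 °C takes 628.1×2.09×6.66 = 8742.8 J, leaving 54658 J for melting.
Fully melting the ice requires m_ice L_f = 628.1×334 = 209785 J.
That's not enough to melt it all — equilibrium is at 0 °C with ice remaining.
m_melt = 54658 / L_f = 163.6 g.

m_melted ≈ 164 g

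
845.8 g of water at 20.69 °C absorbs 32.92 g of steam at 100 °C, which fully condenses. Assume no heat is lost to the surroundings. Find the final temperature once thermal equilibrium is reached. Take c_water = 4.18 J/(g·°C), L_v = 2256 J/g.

T_f ≈ 43.9 °C

Let T be the final temperature. ΣQ_i = 0:
steam→water at 100 °C releases m L_v = 32.92×2256 = 74268
  condensed water 100 °C→T: 137.61(T − 100)
  original water: 3535.4(T − 20.69)
3673 T = 74268 + 13761 + 73148 = 161176
T ≈ 43.88 °C — below 100 °C, confirming all the steam condensed.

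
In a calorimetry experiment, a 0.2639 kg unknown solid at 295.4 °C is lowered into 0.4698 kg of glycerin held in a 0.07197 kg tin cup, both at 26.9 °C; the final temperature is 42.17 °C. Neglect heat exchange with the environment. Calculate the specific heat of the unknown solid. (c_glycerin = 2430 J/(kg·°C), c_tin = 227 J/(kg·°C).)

Taking heat into each body as positive, Σ m c ΔT = 0:
0.2639·c·(42.17 − 295.4) + 0.4698·2430·(42.17 − 26.9) + 0.07197·227·(42.17 − 26.9) = 0
-66.83 c = -17682
c = -17682/-66.83 ≈ 264.6 J/(kg·°C)

c ≈ 265 J/(kg·°C)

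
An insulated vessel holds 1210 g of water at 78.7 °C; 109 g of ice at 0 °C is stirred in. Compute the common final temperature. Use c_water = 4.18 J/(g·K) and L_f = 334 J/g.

Net heat exchanged in the isolated system is zero:
melt ice: 109·334 = 36406; meltwater 0→T: 109·4.18·T = 455.62 T; water cools: 1210·4.18·(T − 78.7) = 5057.8(T − 78.7)
5513.4 T = 398049 − 36406 = 361643
T ≈ 65.59 °C. Since T > 0 °C, the all-ice-melts assumption holds.

T_f ≈ 65.6 °C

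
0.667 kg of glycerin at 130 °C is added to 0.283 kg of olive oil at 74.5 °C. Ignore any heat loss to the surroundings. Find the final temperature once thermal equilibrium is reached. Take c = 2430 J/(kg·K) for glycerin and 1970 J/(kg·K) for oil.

T_f ≈ 115.8 °C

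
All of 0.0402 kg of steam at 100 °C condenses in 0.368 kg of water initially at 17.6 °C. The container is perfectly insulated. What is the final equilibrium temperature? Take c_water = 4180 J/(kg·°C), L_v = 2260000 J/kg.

Heat gained plus heat lost sum to zero:
condense steam: −0.0402·2260000 = −90852; condensed water 100 °C→T: 168.04(T − 100); water warms: 0.368·4180·(T − 17.6) = 1538.2(T − 17.6)
1706.3 T = 90852 + 16804 + 27073 = 134729
T ≈ 78.96 °C (< 100 °C, so full condensation is consistent).

T_f ≈ 79.0 °C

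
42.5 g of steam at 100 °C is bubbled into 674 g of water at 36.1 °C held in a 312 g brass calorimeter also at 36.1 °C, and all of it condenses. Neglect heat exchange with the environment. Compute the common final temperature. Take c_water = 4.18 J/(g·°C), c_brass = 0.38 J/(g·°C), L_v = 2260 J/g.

Energy conservation, ΣQ = 0:
steam→water at 100 °C releases m L_v = 42.5×2260 = 96050
  condensate cools 100→T: 42.5×4.18×(T − 100) = 177.65(T − 100)
  original water: 2817.3(T − 36.1)
  cup: 118.56(T − 36.1)
3113.5 T = 96050 + 17765 + 105985 = 219800
T ≈ 70.60 °C (< 100 °C, so full condensation is consistent).

T_f ≈ 70.6 °C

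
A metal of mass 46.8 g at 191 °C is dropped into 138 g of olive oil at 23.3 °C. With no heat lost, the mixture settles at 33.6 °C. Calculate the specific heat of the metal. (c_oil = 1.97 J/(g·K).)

Heat lost by the metal = heat gained by the oil:
46.8·c·(191 − 33.6) = 138·1.97·(33.6 − 23.3)
7366.3 c = 2800.2  ⇒  c ≈ 0.3801 J/(g·K)

c ≈ 0.38 J/(g·K)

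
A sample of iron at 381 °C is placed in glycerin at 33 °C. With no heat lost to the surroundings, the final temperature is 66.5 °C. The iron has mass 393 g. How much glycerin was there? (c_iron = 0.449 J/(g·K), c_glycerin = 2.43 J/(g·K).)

m ≈ 682 g

Setting the total heat transfer to zero:
393×0.449×(66.5 − 381) + m×2.43×(66.5 − 33) = 0
81.41 m = 55496
m = 55496/81.41 ≈ 681.7 g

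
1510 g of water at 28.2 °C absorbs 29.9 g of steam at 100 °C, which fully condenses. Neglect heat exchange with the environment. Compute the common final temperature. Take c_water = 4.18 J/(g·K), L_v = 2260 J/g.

Heat gained plus heat lost sum to zero:
latent heat released on condensation: 29.9·2260 = 67574; condensate cools 100→T: 29.9·4.18·(T − 100) = 124.98(T − 100); original water: 6311.8(T − 28.2)
6436.8 T = 67574 + 12498 + 177993 = 258065
T ≈ 40.09 °C, under the boiling point, so the assumption holds.

T_f ≈ 40.1 °C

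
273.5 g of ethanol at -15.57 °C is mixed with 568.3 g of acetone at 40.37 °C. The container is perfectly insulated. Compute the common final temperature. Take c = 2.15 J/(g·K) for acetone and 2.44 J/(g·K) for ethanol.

T_f ≈ 20.6 °C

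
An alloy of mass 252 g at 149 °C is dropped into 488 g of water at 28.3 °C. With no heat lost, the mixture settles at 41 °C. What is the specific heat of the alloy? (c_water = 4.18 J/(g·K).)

Heat lost by the alloy = heat gained by the water:
252×c×(149 − 41) = 488×4.18×(41 − 28.3)
27216 c = 25906  ⇒  c ≈ 0.9519 J/(g·K)

c ≈ 0.952 J/(g·K)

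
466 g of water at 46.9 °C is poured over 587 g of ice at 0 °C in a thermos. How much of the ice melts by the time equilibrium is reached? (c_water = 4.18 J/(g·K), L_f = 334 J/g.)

m_melted ≈ 274 g

Heat available from the water dropping to 0 °C: 466·4.18·46.9 = 91356 J.
Melting all 587 g of ice would need 587·334 = 196058 J.
That's not enough to melt it all — equilibrium is at 0 °C with ice remaining.
m_melt = 91356 / L_f = 273.5 g.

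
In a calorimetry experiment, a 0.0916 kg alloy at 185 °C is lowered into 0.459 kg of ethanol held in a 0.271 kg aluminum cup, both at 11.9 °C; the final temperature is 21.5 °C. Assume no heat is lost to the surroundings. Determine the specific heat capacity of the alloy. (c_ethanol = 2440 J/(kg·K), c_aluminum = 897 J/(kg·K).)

c ≈ 874 J/(kg·K)

Net heat exchanged in the isolated system is zero:
0.0916·c·(21.5 − 185) + 0.459·2440·(21.5 − 11.9) + 0.271·897·(21.5 − 11.9) = 0
-14.98 c = -13085
c = -13085/-14.98 ≈ 873.7 J/(kg·K)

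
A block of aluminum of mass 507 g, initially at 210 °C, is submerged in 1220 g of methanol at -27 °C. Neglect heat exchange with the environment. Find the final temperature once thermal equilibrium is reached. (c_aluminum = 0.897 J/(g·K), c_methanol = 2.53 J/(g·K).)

Heat gained plus heat lost sum to zero:
507·0.897·(T − 210) + 1220·2.53·(T − (-27)) = 0
454.78(T − 210) + 3086.6(T − (-27)) = 0
3541.4 T = 12165
T = 12165/3541.4 ≈ 3.44 °C

T_f ≈ 3.4 °C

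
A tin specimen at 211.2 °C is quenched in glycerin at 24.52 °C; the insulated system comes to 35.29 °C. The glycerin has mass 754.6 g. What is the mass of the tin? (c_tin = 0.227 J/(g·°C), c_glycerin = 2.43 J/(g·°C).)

m ≈ 495 g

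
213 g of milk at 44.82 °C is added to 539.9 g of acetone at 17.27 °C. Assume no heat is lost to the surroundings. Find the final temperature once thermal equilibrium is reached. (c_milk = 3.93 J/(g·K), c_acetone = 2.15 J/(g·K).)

Conservation of energy gives ΣQ = 0:
213×3.93×(T − 44.82) + 539.9×2.15×(T − 17.27) = 0
(837.09 + 1160.8) T = 837.09×44.82 + 1160.8×17.27
T = 57565/1997.9 ≈ 28.81 °C

T_f ≈ 28.8 °C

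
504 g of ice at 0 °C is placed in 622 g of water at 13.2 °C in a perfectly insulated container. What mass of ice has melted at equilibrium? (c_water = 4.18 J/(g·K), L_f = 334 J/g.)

m_melted ≈ 103 g

Heat available from the water dropping to 0 °C: 622×4.18×13.2 = 34319 J.
To melt every bit of ice: 504×334 = 168336 J.
That's not enough to melt it all — equilibrium is at 0 °C with ice remaining.
m_melt = 34319 / L_f = 102.8 g.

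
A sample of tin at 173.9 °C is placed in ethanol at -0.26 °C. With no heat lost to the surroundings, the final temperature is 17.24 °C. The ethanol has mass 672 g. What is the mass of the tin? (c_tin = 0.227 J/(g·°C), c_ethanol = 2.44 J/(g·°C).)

|Q_tin| = |Q_ethanol|:
m·0.227·(173.9 − 17.24) = 672·2.44·(17.24 − (-0.26))
35.56 m = 28694  ⇒  m ≈ 806.9 g

m ≈ 807 g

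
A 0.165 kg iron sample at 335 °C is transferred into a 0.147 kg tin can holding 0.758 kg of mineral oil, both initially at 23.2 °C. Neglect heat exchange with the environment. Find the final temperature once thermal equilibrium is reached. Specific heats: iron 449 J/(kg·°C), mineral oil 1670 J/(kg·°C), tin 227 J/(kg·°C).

T_f ≈ 40.0 °C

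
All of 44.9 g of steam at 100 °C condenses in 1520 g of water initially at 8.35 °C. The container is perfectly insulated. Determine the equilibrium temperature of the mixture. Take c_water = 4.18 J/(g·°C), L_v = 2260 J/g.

T_f ≈ 26.5 °C

Sum of m c ΔT and latent-heat terms is zero:
latent heat released on condensation: 44.9×2260 = 101474; condensed water 100 °C→T: 187.68(T − 100); water warms: 1520×4.18×(T − 8.35) = 6353.6(T − 8.35)
6541.3 T = 101474 + 18768 + 53053 = 173295
T ≈ 26.49 °C — below 100 °C, confirming all the steam condensed.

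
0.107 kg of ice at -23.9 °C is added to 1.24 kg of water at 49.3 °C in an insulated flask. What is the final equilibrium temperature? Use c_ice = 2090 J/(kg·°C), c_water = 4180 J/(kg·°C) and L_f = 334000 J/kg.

Heat gained plus heat lost sum to zero:
warm ice to 0 °C: 0.107·2090·(0 − (-23.9)) = 5344.8; melt ice: 0.107·334000 = 35738; meltwater 0→T: 0.107·4180·T = 447.26 T; water cools: 1.24·4180·(T − 49.3) = 5183.2(T − 49.3)
5630.5 T = 255532 − 41083 = 214449
T ≈ 38.09 °C (positive, so assuming full melt was valid).

T_f ≈ 38.1 °C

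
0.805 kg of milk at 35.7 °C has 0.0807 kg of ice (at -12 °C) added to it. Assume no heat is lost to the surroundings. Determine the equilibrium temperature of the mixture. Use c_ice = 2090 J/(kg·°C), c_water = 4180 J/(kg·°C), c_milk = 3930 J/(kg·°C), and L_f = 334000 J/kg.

Setting the total heat transfer to zero:
ice -12→0 °C: 0.0807·2090·12 = 2024; fusion: m_ice L_f = 0.0807·334000 = 26954; warm the meltwater: 337.33 T; milk: 3163.7(T − 35.7)
3501 T = 112942 − 28978 = 83965
T ≈ 23.98 °C — above 0 °C, consistent with complete melting.

T_f ≈ 24.0 °C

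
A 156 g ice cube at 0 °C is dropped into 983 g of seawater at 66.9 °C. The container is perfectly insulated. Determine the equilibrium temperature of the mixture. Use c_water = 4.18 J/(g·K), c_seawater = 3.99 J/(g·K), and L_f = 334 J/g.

T_f ≈ 46.0 °C

Energy conservation, ΣQ = 0:
melt ice: 156×334 = 52104; warm the meltwater: 652.08 T; seawater cools: 983×3.99×(T − 66.9) = 3922.2(T − 66.9)
4574.2 T = 262393 − 52104 = 210289
T ≈ 45.97 °C (positive, so assuming full melt was valid).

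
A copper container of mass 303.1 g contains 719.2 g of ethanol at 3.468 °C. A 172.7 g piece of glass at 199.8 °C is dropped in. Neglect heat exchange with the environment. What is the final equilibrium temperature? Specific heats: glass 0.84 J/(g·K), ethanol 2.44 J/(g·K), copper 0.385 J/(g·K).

T_f = Σ m_i c_i T_i / Σ m_i c_i:
T_f = (145.07×199.8 + 1754.8×3.468 + 116.69×3.468) / (145.07 + 1754.8 + 116.69)
    = 35475 / 2016.6 ≈ 17.59 °C

T_f ≈ 17.6 °C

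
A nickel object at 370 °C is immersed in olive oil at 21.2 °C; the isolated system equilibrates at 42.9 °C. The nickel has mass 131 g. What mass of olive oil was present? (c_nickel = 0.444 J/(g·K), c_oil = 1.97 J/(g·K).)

m ≈ 445 g

Heat gained plus heat lost sum to zero:
131·0.444·(42.9 − 370) + m·1.97·(42.9 − 21.2) = 0
42.75 m = 19025
m = 19025/42.75 ≈ 445.1 g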